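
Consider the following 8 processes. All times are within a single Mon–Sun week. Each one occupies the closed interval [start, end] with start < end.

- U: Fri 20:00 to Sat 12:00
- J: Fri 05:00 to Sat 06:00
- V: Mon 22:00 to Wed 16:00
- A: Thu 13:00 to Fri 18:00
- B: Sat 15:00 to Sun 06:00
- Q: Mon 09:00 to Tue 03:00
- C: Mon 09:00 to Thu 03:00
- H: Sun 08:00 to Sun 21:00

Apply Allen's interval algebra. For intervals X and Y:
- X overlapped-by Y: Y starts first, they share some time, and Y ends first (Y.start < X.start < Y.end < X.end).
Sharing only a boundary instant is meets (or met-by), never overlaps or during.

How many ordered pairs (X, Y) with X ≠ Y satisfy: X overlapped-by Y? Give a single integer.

3

Checking all 56 ordered pairs for relation 'overlapped-by'; matching pairs in alphabetical order:
(J, A): J overlapped-by A ✓
(U, J): U overlapped-by J ✓
(V, Q): V overlapped-by Q ✓
Count: 3.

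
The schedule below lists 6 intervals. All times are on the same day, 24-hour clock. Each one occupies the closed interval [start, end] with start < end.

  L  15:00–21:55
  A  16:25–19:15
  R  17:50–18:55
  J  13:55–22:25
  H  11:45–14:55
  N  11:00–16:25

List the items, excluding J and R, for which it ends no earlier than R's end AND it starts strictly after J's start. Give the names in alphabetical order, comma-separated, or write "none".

Conditions: its end is no earlier than R's end (X.end >= 18:55) AND its start is strictly after J's start (X.start > 13:55).
A: end 19:15 >= 18:55? ✓; start 16:25 > 13:55? ✓ → yes.
H: end 14:55 >= 18:55? ✗; start 11:45 > 13:55? ✗ → no.
L: end 21:55 >= 18:55? ✓; start 15:00 > 13:55? ✓ → yes.
N: end 16:25 >= 18:55? ✗; start 11:00 > 13:55? ✗ → no.
Result: A, L.

A, L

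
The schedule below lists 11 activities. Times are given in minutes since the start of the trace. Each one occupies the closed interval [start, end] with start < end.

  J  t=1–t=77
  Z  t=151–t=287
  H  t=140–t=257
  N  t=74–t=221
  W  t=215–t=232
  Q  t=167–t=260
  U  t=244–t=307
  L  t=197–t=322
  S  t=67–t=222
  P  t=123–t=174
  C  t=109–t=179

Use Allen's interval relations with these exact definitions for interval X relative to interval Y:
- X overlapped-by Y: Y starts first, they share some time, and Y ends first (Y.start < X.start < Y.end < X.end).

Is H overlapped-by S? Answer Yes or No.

H = [t=140, t=257], S = [t=67, t=222].
Actual relation of H to S: overlapped-by.
Asked whether 'overlapped-by' holds → Yes.

Yes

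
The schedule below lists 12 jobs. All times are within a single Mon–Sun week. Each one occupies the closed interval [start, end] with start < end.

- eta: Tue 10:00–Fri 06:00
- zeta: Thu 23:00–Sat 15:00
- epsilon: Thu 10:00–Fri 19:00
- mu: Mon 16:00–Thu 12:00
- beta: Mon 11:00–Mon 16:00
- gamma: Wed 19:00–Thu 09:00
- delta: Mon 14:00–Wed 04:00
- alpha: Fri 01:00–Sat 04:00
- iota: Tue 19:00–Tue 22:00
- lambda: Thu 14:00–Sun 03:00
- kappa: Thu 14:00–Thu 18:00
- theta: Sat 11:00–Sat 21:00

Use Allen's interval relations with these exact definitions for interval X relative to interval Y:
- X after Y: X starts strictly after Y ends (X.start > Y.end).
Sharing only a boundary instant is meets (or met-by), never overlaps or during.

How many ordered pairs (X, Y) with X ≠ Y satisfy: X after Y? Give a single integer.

40

Checking all 132 ordered pairs for relation 'after'; matching pairs in alphabetical order:
(alpha, beta): alpha after beta ✓
(alpha, delta): alpha after delta ✓
(alpha, gamma): alpha after gamma ✓
(alpha, iota): alpha after iota ✓
(alpha, kappa): alpha after kappa ✓
(alpha, mu): alpha after mu ✓
(epsilon, beta): epsilon after beta ✓
(epsilon, delta): epsilon after delta ✓
(epsilon, gamma): epsilon after gamma ✓
(epsilon, iota): epsilon after iota ✓
(eta, beta): eta after beta ✓
(gamma, beta): gamma after beta ✓
(gamma, delta): gamma after delta ✓
(gamma, iota): gamma after iota ✓
(iota, beta): iota after beta ✓
(kappa, beta): kappa after beta ✓
(kappa, delta): kappa after delta ✓
(kappa, gamma): kappa after gamma ✓
(kappa, iota): kappa after iota ✓
(kappa, mu): kappa after mu ✓
(lambda, beta): lambda after beta ✓
(lambda, delta): lambda after delta ✓
(lambda, gamma): lambda after gamma ✓
(lambda, iota): lambda after iota ✓
... plus 16 further pairs not listed.
Count: 40.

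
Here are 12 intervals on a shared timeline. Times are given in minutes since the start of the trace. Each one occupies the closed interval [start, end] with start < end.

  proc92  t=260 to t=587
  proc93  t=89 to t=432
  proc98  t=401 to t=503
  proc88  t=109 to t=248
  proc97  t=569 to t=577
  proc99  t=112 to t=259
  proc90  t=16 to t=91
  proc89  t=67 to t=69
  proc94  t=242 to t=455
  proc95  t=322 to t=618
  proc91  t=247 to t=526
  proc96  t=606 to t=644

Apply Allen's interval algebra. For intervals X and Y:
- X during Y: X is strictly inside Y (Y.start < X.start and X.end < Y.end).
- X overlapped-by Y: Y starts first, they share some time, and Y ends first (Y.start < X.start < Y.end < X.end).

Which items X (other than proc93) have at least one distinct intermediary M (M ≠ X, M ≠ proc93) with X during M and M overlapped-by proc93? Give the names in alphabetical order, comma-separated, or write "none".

Target proc93 = [t=89, t=432].
Intermediaries M with M overlapped-by proc93: proc91, proc92, proc94, proc95, proc98.
Via proc91 — items with X during proc91: proc98.
Via proc92 — items with X during proc92: proc97, proc98.
Via proc94 — items with X during proc94: none.
Via proc95 — items with X during proc95: proc97, proc98.
Via proc98 — items with X during proc98: none.
Union: proc97, proc98.

proc97, proc98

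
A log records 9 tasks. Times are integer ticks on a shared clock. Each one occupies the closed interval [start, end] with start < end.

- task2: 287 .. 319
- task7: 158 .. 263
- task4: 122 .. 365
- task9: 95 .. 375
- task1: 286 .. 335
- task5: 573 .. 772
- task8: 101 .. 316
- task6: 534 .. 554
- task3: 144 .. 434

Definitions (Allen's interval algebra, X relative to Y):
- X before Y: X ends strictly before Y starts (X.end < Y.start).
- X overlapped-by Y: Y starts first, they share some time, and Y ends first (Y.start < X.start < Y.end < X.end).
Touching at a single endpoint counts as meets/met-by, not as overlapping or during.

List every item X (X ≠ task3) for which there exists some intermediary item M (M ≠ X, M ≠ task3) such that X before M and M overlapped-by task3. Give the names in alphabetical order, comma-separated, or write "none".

none

Target task3 = [144, 434].
Intermediaries M with M overlapped-by task3: none.
Union: none.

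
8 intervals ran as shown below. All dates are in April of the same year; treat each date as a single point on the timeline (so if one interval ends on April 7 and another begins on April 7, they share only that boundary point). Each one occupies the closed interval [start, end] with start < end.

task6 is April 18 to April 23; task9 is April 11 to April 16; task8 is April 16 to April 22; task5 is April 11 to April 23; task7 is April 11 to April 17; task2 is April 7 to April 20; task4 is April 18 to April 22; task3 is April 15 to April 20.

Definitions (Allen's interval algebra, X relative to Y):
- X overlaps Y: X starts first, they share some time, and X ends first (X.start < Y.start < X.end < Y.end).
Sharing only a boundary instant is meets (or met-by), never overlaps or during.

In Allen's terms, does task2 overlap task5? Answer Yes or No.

task2 = [April 7, April 20], task5 = [April 11, April 23].
Actual relation of task2 to task5: overlaps.
Asked whether 'overlaps' holds → Yes.

Yes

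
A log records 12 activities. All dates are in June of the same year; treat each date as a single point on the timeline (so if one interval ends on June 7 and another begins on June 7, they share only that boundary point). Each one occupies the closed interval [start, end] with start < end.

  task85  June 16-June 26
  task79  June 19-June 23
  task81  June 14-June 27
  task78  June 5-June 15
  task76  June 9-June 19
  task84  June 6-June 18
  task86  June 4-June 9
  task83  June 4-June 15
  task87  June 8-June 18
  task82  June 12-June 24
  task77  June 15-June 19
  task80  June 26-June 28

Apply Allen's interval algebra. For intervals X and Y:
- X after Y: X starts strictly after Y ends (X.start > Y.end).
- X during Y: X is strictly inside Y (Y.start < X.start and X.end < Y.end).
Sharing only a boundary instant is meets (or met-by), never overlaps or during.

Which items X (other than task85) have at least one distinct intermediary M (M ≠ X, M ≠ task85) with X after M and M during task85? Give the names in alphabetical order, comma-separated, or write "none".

task80

Target task85 = [June 16, June 26].
Intermediaries M with M during task85: task79.
Via task79 — items with X after task79: task80.
Union: task80.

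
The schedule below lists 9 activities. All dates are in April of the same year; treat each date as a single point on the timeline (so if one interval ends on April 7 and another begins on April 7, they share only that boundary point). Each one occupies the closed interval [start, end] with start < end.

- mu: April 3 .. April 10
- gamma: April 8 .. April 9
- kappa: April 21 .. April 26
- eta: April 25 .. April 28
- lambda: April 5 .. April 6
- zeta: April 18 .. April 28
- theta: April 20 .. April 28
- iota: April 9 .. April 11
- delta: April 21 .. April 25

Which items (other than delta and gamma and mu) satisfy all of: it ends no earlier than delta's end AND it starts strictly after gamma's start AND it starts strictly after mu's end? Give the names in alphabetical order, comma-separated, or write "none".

Conditions: its end is no earlier than delta's end (X.end >= April 25) AND its start is strictly after gamma's start (X.start > April 8) AND its start is strictly after mu's end (X.start > April 10).
eta: end April 28 >= April 25? ✓; start April 25 > April 8? ✓; start April 25 > April 10? ✓ → yes.
iota: end April 11 >= April 25? ✗; start April 9 > April 8? ✓; start April 9 > April 10? ✗ → no.
kappa: end April 26 >= April 25? ✓; start April 21 > April 8? ✓; start April 21 > April 10? ✓ → yes.
lambda: end April 6 >= April 25? ✗; start April 5 > April 8? ✗; start April 5 > April 10? ✗ → no.
theta: end April 28 >= April 25? ✓; start April 20 > April 8? ✓; start April 20 > April 10? ✓ → yes.
zeta: end April 28 >= April 25? ✓; start April 18 > April 8? ✓; start April 18 > April 10? ✓ → yes.
Result: eta, kappa, theta, zeta.

eta, kappa, theta, zeta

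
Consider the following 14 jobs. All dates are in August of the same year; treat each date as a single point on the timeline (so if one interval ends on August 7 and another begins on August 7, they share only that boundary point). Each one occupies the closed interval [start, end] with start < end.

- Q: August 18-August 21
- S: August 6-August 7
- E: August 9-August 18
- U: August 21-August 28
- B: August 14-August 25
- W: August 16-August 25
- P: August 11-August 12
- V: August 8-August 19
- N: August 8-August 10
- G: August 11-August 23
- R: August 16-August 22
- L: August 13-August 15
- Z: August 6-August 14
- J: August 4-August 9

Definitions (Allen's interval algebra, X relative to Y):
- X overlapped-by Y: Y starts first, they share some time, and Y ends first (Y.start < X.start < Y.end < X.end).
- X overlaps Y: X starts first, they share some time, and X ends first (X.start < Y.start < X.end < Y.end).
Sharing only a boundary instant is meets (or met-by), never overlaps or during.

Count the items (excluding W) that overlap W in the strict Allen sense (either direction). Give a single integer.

Target W = [August 16, August 25].
B [August 14, August 25] → finished-by → no.
E [August 9, August 18] → overlaps → counts.
G [August 11, August 23] → overlaps → counts.
J [August 4, August 9] → before → no.
L [August 13, August 15] → before → no.
N [August 8, August 10] → before → no.
P [August 11, August 12] → before → no.
Q [August 18, August 21] → during → no.
R [August 16, August 22] → starts → no.
S [August 6, August 7] → before → no.
U [August 21, August 28] → overlapped-by → counts.
V [August 8, August 19] → overlaps → counts.
Z [August 6, August 14] → before → no.
Total: 4.

4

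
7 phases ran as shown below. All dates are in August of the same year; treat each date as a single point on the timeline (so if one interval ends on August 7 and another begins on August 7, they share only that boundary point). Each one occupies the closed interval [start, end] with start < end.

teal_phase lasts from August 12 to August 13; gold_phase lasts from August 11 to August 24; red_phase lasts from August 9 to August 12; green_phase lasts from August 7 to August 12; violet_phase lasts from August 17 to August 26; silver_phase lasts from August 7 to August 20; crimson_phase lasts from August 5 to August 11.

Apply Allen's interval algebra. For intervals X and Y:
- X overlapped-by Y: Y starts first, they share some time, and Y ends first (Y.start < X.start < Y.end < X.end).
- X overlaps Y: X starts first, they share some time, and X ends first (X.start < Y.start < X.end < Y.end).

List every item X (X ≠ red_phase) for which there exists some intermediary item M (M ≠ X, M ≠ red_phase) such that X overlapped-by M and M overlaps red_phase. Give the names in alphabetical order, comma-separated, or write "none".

Target red_phase = [August 9, August 12].
Intermediaries M with M overlaps red_phase: crimson_phase.
Via crimson_phase — items with X overlapped-by crimson_phase: green_phase, silver_phase.
Union: green_phase, silver_phase.

green_phase, silver_phase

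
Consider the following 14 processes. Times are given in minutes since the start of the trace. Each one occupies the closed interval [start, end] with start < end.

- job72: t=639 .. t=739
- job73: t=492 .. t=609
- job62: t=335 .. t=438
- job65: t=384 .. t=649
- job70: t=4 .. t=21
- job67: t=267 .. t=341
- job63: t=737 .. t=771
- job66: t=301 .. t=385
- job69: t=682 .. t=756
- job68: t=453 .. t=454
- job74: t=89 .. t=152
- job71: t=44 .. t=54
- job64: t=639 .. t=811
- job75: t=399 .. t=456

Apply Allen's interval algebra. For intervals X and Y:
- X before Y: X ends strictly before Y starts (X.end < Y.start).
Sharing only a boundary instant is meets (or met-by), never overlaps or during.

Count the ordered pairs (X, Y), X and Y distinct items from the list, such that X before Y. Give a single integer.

Checking all 182 ordered pairs for relation 'before'; matching pairs in alphabetical order:
(job62, job63): job62 before job63 ✓
(job62, job64): job62 before job64 ✓
(job62, job68): job62 before job68 ✓
(job62, job69): job62 before job69 ✓
(job62, job72): job62 before job72 ✓
(job62, job73): job62 before job73 ✓
(job65, job63): job65 before job63 ✓
(job65, job69): job65 before job69 ✓
(job66, job63): job66 before job63 ✓
(job66, job64): job66 before job64 ✓
(job66, job68): job66 before job68 ✓
(job66, job69): job66 before job69 ✓
(job66, job72): job66 before job72 ✓
(job66, job73): job66 before job73 ✓
(job66, job75): job66 before job75 ✓
(job67, job63): job67 before job63 ✓
(job67, job64): job67 before job64 ✓
(job67, job65): job67 before job65 ✓
(job67, job68): job67 before job68 ✓
(job67, job69): job67 before job69 ✓
(job67, job72): job67 before job72 ✓
(job67, job73): job67 before job73 ✓
(job67, job75): job67 before job75 ✓
(job68, job63): job68 before job63 ✓
... plus 49 further pairs not listed.
Count: 73.

73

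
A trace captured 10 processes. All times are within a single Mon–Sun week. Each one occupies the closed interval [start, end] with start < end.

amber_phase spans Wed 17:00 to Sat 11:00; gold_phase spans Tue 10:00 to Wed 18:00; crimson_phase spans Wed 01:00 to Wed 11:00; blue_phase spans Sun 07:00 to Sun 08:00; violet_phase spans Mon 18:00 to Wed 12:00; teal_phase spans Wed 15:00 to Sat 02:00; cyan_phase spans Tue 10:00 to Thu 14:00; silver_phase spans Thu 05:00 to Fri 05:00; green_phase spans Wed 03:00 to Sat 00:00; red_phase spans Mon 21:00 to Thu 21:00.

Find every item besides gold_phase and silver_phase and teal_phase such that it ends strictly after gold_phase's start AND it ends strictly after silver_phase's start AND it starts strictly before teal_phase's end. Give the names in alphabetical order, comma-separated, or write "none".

Conditions: its end is strictly after gold_phase's start (X.end > Tue 10:00) AND its end is strictly after silver_phase's start (X.end > Thu 05:00) AND its start is strictly before teal_phase's end (X.start < Sat 02:00).
amber_phase: end Sat 11:00 > Tue 10:00? ✓; end Sat 11:00 > Thu 05:00? ✓; start Wed 17:00 < Sat 02:00? ✓ → yes.
blue_phase: end Sun 08:00 > Tue 10:00? ✓; end Sun 08:00 > Thu 05:00? ✓; start Sun 07:00 < Sat 02:00? ✗ → no.
crimson_phase: end Wed 11:00 > Tue 10:00? ✓; end Wed 11:00 > Thu 05:00? ✗; start Wed 01:00 < Sat 02:00? ✓ → no.
cyan_phase: end Thu 14:00 > Tue 10:00? ✓; end Thu 14:00 > Thu 05:00? ✓; start Tue 10:00 < Sat 02:00? ✓ → yes.
green_phase: end Sat 00:00 > Tue 10:00? ✓; end Sat 00:00 > Thu 05:00? ✓; start Wed 03:00 < Sat 02:00? ✓ → yes.
red_phase: end Thu 21:00 > Tue 10:00? ✓; end Thu 21:00 > Thu 05:00? ✓; start Mon 21:00 < Sat 02:00? ✓ → yes.
violet_phase: end Wed 12:00 > Tue 10:00? ✓; end Wed 12:00 > Thu 05:00? ✗; start Mon 18:00 < Sat 02:00? ✓ → no.
Result: amber_phase, cyan_phase, green_phase, red_phase.

amber_phase, cyan_phase, green_phase, red_phase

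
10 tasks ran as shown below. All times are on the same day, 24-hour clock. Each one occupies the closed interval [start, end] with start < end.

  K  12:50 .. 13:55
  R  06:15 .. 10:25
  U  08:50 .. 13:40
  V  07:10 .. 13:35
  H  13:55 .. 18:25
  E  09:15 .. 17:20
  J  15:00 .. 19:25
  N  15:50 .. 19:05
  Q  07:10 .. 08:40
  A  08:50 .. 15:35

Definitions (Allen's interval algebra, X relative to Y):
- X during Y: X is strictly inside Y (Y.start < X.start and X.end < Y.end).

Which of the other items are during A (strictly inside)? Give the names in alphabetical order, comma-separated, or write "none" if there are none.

Target A = [08:50, 15:35].
E [09:15, 17:20] → overlapped-by → no.
H [13:55, 18:25] → overlapped-by → no.
J [15:00, 19:25] → overlapped-by → no.
K [12:50, 13:55] → during → yes.
N [15:50, 19:05] → after → no.
Q [07:10, 08:40] → before → no.
R [06:15, 10:25] → overlaps → no.
U [08:50, 13:40] → starts → no.
V [07:10, 13:35] → overlaps → no.
Result: K.

K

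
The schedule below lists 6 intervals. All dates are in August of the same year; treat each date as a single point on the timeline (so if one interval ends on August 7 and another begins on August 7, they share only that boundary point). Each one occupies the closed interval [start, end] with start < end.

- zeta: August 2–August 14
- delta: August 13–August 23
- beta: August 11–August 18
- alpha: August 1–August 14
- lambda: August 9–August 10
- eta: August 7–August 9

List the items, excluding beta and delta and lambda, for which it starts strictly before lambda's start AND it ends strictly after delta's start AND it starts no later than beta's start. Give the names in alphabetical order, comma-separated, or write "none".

alpha, zeta

Conditions: its start is strictly before lambda's start (X.start < August 9) AND its end is strictly after delta's start (X.end > August 13) AND its start is no later than beta's start (X.start <= August 11).
alpha: start August 1 < August 9? ✓; end August 14 > August 13? ✓; start August 1 <= August 11? ✓ → yes.
eta: start August 7 < August 9? ✓; end August 9 > August 13? ✗; start August 7 <= August 11? ✓ → no.
zeta: start August 2 < August 9? ✓; end August 14 > August 13? ✓; start August 2 <= August 11? ✓ → yes.
Result: alpha, zeta.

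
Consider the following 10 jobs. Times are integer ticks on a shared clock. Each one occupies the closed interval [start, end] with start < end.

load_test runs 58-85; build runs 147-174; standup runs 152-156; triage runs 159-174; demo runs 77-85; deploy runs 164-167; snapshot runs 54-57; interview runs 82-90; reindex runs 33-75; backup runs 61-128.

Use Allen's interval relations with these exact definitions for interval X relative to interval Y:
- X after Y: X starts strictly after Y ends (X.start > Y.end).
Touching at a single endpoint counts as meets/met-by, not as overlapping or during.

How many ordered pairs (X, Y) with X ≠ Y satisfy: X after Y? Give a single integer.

32

Checking all 90 ordered pairs for relation 'after'; matching pairs in alphabetical order:
(backup, snapshot): backup after snapshot ✓
(build, backup): build after backup ✓
(build, demo): build after demo ✓
(build, interview): build after interview ✓
(build, load_test): build after load_test ✓
(build, reindex): build after reindex ✓
(build, snapshot): build after snapshot ✓
(demo, reindex): demo after reindex ✓
(demo, snapshot): demo after snapshot ✓
(deploy, backup): deploy after backup ✓
(deploy, demo): deploy after demo ✓
(deploy, interview): deploy after interview ✓
(deploy, load_test): deploy after load_test ✓
(deploy, reindex): deploy after reindex ✓
(deploy, snapshot): deploy after snapshot ✓
(deploy, standup): deploy after standup ✓
(interview, reindex): interview after reindex ✓
(interview, snapshot): interview after snapshot ✓
(load_test, snapshot): load_test after snapshot ✓
(standup, backup): standup after backup ✓
(standup, demo): standup after demo ✓
(standup, interview): standup after interview ✓
(standup, load_test): standup after load_test ✓
(standup, reindex): standup after reindex ✓
... plus 8 further pairs not listed.
Count: 32.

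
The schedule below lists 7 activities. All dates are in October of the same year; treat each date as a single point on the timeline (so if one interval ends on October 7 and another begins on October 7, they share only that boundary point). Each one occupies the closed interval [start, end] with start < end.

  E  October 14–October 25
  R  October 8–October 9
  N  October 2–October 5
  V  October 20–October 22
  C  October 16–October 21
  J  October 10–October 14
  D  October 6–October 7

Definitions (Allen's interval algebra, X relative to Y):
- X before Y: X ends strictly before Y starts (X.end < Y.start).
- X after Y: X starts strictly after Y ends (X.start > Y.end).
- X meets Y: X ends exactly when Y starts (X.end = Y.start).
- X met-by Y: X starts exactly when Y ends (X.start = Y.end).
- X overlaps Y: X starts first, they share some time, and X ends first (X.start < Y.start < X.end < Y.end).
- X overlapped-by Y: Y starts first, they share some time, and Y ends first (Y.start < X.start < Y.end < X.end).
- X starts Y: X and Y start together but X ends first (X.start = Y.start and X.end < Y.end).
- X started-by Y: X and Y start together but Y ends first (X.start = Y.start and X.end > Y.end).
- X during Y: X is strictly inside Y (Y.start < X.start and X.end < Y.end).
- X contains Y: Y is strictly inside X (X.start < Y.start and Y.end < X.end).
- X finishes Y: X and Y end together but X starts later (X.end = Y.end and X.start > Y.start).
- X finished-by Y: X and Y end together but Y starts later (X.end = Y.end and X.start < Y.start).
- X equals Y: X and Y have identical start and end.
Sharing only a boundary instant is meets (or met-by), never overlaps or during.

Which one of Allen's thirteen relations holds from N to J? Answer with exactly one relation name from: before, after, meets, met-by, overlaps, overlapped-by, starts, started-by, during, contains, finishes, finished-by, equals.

N = [October 2, October 5]; J = [October 10, October 14].
Compare endpoints: N.start < J.start, N.start < J.end, N.end < J.start, N.end < J.end.
That pattern is 'before'.

before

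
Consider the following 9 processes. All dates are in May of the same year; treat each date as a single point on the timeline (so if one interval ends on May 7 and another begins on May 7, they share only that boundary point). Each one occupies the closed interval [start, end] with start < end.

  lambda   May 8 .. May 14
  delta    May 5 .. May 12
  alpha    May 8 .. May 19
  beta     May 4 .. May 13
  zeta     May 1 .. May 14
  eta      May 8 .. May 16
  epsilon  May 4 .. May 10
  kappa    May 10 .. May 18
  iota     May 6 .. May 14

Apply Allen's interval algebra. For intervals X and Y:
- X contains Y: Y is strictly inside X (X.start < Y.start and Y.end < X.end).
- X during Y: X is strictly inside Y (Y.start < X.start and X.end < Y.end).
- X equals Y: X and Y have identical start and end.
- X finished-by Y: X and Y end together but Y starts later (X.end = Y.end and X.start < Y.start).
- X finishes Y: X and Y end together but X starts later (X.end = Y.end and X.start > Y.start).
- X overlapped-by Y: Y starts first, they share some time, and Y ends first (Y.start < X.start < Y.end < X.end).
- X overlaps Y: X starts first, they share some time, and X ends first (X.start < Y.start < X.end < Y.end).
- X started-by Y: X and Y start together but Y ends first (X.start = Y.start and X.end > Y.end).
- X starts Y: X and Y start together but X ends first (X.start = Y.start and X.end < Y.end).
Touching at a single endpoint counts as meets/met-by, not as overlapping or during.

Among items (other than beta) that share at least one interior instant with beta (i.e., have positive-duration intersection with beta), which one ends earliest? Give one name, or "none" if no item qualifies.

Target beta = [May 4, May 13].
alpha [May 8, May 19] → overlapped-by → candidate.
delta [May 5, May 12] → during → candidate.
epsilon [May 4, May 10] → starts → candidate.
eta [May 8, May 16] → overlapped-by → candidate.
iota [May 6, May 14] → overlapped-by → candidate.
kappa [May 10, May 18] → overlapped-by → candidate.
lambda [May 8, May 14] → overlapped-by → candidate.
zeta [May 1, May 14] → contains → candidate.
Among candidates, earliest end is May 10 → epsilon.

epsilon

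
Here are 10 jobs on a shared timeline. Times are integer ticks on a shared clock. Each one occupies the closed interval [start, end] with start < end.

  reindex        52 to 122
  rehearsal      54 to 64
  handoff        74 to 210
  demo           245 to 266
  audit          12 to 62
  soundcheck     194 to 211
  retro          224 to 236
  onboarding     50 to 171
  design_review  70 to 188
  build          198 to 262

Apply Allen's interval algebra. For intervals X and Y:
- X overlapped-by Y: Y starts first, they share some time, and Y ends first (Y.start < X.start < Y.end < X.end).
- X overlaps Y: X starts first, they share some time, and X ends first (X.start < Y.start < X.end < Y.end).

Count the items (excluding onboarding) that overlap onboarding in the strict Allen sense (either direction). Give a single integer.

3

Target onboarding = [50, 171].
audit [12, 62] → overlaps → counts.
build [198, 262] → after → no.
demo [245, 266] → after → no.
design_review [70, 188] → overlapped-by → counts.
handoff [74, 210] → overlapped-by → counts.
rehearsal [54, 64] → during → no.
reindex [52, 122] → during → no.
retro [224, 236] → after → no.
soundcheck [194, 211] → after → no.
Total: 3.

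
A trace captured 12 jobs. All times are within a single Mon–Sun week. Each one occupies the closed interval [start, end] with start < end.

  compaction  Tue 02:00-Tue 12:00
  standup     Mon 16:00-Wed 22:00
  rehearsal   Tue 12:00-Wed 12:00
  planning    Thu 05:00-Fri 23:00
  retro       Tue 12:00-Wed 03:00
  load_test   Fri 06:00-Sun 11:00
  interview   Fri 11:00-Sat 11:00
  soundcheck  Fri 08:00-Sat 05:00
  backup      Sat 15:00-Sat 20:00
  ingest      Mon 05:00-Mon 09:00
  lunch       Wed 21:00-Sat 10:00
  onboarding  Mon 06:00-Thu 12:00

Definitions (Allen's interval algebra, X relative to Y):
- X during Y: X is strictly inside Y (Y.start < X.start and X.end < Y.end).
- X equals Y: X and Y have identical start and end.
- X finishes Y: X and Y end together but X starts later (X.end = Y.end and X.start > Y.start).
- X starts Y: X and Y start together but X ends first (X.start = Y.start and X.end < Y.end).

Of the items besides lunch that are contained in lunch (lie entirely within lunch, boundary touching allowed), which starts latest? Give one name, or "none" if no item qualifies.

soundcheck

Target lunch = [Wed 21:00, Sat 10:00].
backup [Sat 15:00, Sat 20:00] → after → excluded.
compaction [Tue 02:00, Tue 12:00] → before → excluded.
ingest [Mon 05:00, Mon 09:00] → before → excluded.
interview [Fri 11:00, Sat 11:00] → overlapped-by → excluded.
load_test [Fri 06:00, Sun 11:00] → overlapped-by → excluded.
onboarding [Mon 06:00, Thu 12:00] → overlaps → excluded.
planning [Thu 05:00, Fri 23:00] → during → candidate.
rehearsal [Tue 12:00, Wed 12:00] → before → excluded.
retro [Tue 12:00, Wed 03:00] → before → excluded.
soundcheck [Fri 08:00, Sat 05:00] → during → candidate.
standup [Mon 16:00, Wed 22:00] → overlaps → excluded.
Among candidates, latest start is Fri 08:00 → soundcheck.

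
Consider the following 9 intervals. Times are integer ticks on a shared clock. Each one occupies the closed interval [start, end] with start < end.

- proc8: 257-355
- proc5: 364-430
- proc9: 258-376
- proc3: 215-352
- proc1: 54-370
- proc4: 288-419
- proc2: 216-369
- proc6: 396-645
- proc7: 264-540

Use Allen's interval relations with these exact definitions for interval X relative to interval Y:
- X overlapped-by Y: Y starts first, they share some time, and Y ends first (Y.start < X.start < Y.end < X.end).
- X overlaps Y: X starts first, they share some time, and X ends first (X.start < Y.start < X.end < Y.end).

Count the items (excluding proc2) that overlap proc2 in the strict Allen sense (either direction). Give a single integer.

Target proc2 = [216, 369].
proc1 [54, 370] → contains → no.
proc3 [215, 352] → overlaps → counts.
proc4 [288, 419] → overlapped-by → counts.
proc5 [364, 430] → overlapped-by → counts.
proc6 [396, 645] → after → no.
proc7 [264, 540] → overlapped-by → counts.
proc8 [257, 355] → during → no.
proc9 [258, 376] → overlapped-by → counts.
Total: 5.

5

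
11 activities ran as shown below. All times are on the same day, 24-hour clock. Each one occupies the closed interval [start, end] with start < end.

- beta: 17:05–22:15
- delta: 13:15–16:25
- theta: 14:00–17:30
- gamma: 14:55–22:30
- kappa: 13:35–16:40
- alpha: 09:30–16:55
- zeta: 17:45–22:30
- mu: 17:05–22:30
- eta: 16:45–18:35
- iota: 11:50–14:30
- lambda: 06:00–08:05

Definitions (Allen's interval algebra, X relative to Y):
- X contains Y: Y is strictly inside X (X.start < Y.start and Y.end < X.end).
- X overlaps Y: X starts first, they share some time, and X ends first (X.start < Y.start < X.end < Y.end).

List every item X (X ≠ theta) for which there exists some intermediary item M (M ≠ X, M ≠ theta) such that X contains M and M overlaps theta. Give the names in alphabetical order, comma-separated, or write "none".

alpha

Target theta = [14:00, 17:30].
Intermediaries M with M overlaps theta: alpha, delta, iota, kappa.
Via alpha — items with X contains alpha: none.
Via delta — items with X contains delta: alpha.
Via iota — items with X contains iota: alpha.
Via kappa — items with X contains kappa: alpha.
Union: alpha.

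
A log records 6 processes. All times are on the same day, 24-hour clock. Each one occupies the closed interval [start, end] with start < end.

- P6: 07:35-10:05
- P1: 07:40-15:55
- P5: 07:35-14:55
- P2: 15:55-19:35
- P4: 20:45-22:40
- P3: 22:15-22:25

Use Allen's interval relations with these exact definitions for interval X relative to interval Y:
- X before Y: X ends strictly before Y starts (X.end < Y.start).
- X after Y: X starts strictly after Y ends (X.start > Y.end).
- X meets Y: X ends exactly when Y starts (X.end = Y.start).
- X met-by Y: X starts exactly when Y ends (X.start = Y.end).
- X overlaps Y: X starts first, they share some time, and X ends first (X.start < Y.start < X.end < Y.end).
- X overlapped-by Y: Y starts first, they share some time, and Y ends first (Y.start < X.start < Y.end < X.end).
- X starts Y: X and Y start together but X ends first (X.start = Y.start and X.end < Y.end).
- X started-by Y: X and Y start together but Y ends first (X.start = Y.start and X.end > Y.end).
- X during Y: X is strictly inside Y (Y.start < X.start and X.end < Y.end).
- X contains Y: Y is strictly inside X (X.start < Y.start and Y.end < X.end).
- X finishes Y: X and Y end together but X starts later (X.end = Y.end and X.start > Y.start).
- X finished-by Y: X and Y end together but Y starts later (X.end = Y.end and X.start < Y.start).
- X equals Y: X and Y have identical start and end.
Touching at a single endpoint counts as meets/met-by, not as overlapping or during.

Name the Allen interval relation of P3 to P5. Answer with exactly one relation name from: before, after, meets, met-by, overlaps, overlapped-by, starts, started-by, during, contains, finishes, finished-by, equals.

after

P3 = [22:15, 22:25]; P5 = [07:35, 14:55].
Compare endpoints: P3.start > P5.start, P3.start > P5.end, P3.end > P5.start, P3.end > P5.end.
That pattern is 'after'.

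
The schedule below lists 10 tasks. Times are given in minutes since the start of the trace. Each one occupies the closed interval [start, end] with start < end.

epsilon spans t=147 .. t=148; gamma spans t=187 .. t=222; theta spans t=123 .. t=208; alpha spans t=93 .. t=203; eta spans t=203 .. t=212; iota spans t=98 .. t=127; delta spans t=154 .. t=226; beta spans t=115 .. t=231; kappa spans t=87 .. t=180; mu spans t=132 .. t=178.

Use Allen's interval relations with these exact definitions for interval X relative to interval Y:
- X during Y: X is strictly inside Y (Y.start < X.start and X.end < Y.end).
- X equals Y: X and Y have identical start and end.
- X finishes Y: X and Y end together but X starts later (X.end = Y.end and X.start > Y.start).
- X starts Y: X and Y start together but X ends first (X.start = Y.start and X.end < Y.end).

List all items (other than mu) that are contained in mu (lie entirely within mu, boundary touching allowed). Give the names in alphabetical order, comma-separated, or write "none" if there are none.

epsilon

Target mu = [t=132, t=178].
alpha [t=93, t=203] → contains → no.
beta [t=115, t=231] → contains → no.
delta [t=154, t=226] → overlapped-by → no.
epsilon [t=147, t=148] → during → yes.
eta [t=203, t=212] → after → no.
gamma [t=187, t=222] → after → no.
iota [t=98, t=127] → before → no.
kappa [t=87, t=180] → contains → no.
theta [t=123, t=208] → contains → no.
Result: epsilon.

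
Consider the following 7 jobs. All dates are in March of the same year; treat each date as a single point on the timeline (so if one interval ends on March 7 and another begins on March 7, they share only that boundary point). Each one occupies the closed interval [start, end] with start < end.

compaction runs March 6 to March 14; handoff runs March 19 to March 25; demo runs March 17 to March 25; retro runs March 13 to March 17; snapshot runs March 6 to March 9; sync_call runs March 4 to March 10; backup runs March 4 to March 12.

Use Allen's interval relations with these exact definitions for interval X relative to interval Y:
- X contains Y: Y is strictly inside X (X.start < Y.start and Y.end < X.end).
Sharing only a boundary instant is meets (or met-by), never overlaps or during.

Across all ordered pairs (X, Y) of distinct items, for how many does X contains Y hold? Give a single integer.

2

Checking all 42 ordered pairs for relation 'contains'; matching pairs in alphabetical order:
(backup, snapshot): backup contains snapshot ✓
(sync_call, snapshot): sync_call contains snapshot ✓
Count: 2.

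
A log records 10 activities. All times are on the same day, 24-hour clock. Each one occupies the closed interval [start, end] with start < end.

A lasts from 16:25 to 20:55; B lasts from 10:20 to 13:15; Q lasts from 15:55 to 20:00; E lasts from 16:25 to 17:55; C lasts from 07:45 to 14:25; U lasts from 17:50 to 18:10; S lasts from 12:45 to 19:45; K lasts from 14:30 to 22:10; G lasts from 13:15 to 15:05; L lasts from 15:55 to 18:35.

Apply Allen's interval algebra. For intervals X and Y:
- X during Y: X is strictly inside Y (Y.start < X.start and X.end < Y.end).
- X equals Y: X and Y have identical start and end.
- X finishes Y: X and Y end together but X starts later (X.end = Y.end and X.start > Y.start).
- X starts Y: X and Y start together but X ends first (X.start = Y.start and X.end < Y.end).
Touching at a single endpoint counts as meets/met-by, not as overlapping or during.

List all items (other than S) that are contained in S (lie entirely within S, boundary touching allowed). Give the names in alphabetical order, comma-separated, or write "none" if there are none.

Target S = [12:45, 19:45].
A [16:25, 20:55] → overlapped-by → no.
B [10:20, 13:15] → overlaps → no.
C [07:45, 14:25] → overlaps → no.
E [16:25, 17:55] → during → yes.
G [13:15, 15:05] → during → yes.
K [14:30, 22:10] → overlapped-by → no.
L [15:55, 18:35] → during → yes.
Q [15:55, 20:00] → overlapped-by → no.
U [17:50, 18:10] → during → yes.
Result: E, G, L, U.

E, G, L, U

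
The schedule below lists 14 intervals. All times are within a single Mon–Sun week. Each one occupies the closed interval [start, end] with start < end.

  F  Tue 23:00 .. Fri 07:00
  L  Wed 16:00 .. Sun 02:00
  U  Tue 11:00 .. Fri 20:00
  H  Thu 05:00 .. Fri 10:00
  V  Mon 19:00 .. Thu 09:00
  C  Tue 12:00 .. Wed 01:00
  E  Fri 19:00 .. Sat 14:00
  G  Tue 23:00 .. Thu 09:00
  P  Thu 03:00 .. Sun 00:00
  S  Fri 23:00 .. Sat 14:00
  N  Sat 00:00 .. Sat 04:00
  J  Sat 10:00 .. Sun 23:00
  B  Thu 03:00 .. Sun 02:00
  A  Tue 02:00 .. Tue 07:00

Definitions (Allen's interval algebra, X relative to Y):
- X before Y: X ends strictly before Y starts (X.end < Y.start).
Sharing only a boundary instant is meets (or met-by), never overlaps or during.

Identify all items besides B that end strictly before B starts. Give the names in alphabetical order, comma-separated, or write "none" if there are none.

A, C

Target B = [Thu 03:00, Sun 02:00].
A [Tue 02:00, Tue 07:00] → before → yes.
C [Tue 12:00, Wed 01:00] → before → yes.
E [Fri 19:00, Sat 14:00] → during → no.
F [Tue 23:00, Fri 07:00] → overlaps → no.
G [Tue 23:00, Thu 09:00] → overlaps → no.
H [Thu 05:00, Fri 10:00] → during → no.
J [Sat 10:00, Sun 23:00] → overlapped-by → no.
L [Wed 16:00, Sun 02:00] → finished-by → no.
N [Sat 00:00, Sat 04:00] → during → no.
P [Thu 03:00, Sun 00:00] → starts → no.
S [Fri 23:00, Sat 14:00] → during → no.
U [Tue 11:00, Fri 20:00] → overlaps → no.
V [Mon 19:00, Thu 09:00] → overlaps → no.
Result: A, C.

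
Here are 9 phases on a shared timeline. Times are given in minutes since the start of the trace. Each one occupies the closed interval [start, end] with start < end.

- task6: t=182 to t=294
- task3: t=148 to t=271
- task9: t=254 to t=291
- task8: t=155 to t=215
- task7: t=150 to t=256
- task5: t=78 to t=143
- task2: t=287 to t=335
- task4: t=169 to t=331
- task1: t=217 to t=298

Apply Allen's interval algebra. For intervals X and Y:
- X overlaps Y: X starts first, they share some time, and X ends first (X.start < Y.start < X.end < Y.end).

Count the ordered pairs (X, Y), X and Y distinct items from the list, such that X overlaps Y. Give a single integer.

Checking all 72 ordered pairs for relation 'overlaps'; matching pairs in alphabetical order:
(task1, task2): task1 overlaps task2 ✓
(task3, task1): task3 overlaps task1 ✓
(task3, task4): task3 overlaps task4 ✓
(task3, task6): task3 overlaps task6 ✓
(task3, task9): task3 overlaps task9 ✓
(task4, task2): task4 overlaps task2 ✓
(task6, task1): task6 overlaps task1 ✓
(task6, task2): task6 overlaps task2 ✓
(task7, task1): task7 overlaps task1 ✓
(task7, task4): task7 overlaps task4 ✓
(task7, task6): task7 overlaps task6 ✓
(task7, task9): task7 overlaps task9 ✓
(task8, task4): task8 overlaps task4 ✓
(task8, task6): task8 overlaps task6 ✓
(task9, task2): task9 overlaps task2 ✓
Count: 15.

15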